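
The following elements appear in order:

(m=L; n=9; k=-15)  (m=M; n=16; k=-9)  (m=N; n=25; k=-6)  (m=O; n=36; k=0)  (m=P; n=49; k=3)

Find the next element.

(m=Q; n=64; k=9)

M — letters move forward 1 place in the alphabet: L, M, N, O, P → Q.
For the n, perfect squares: 3², 4², 5², …: 9, 16, 25, 36, 49 → 64.
K goes -15, -9, -6, 0, 3 → 9 (alternating steps +6, +3, +6, +3, …).
So the next element is (m=Q; n=64; k=9).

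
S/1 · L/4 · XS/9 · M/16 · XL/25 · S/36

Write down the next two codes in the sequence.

For the size, repeats S → L → XS → M → XL: S, L, XS, M, XL, S → L → XS.
Second component: 1, 4, 9, 16, 25, 36 → 49 → 64 (perfect squares: 1², 2², 3², …).
Putting the parts together: L/49 and then XS/64.

L/49 then XS/64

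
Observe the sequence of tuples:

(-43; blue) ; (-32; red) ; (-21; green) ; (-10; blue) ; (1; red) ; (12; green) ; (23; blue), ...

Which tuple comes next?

(34; red)

For the first coordinate, +11 each step: -43, -32, -21, -10, 1, 12, 23 → 34.
Colour — repeats blue → red → green: blue, red, green, blue, red, green, blue → red.
Combining the parts gives (34; red).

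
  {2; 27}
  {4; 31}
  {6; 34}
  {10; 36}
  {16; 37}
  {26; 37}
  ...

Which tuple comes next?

First coordinate: each term is the sum of the two before it; 2, 4, 6, 10, 16, 26 → 42.
Second coordinate: differences are 4, 3, 2, … (decreasing by 1 each time); 27, 31, 34, 36, 37, 37 → 36.
So the next tuple is {42; 36}.

{42; 36}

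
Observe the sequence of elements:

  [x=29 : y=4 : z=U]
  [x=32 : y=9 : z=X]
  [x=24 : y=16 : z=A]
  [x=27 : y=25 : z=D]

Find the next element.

[x=19 : y=36 : z=G]

X: 29, 32, 24, 27 → 19 (alternating steps +3, −8, +3, −8, …).
Y: perfect squares: 2², 3², 4², …, so 4, 9, 16, 25 → 36.
Z: letters move forward 3 places in the alphabet, wrapping Z→A; U, X, A, D → G.
Combining the parts gives [x=19 : y=36 : z=G].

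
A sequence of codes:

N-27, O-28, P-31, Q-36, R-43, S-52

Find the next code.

Letter: letters move forward 1 place in the alphabet; N, O, P, Q, R, S → T.
Second component: differences are 1, 3, 5, … (increasing by 2 each time); 27, 28, 31, 36, 43, 52 → 63.
So the next code is T-63.

T-63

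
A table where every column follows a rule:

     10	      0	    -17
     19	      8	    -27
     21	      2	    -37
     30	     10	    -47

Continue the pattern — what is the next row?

For the first component, alternating steps +9, +2, +9, +2, …: 10, 19, 21, 30 → 32.
Second component — alternating steps +8, −6, +8, −6, …: 0, 8, 2, 10 → 4.
For the third component, −10 each step: -17, -27, -37, -47 → -57.
Putting it together: 32  4  -57.

32  4  -57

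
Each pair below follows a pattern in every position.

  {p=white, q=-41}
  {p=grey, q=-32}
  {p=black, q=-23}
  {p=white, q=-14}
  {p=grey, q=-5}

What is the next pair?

P: white, grey, black, white, grey → black (repeats white → grey → black).
Q — +9 each step: -41, -32, -23, -14, -5 → 4.
Putting it together: {p=black, q=4}.

{p=black, q=4}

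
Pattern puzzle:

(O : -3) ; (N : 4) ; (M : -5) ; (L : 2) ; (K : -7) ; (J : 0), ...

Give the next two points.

(I : -9), (H : -2)

Letter goes O, N, M, L, K, J → I → H (letters move back 1 place in the alphabet).
Second entry goes -3, 4, -5, 2, -7, 0 → -9 → -2 (alternating steps +7, −9, +7, −9, …).
Putting the parts together: (I : -9) and then (H : -2).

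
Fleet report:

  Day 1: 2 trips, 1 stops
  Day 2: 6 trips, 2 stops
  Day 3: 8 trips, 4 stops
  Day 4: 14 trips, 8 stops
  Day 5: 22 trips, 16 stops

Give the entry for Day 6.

36 trips, 32 stops

Trips: each term is the sum of the two before it, so 2, 6, 8, 14, 22 → 36.
Stops goes 1, 2, 4, 8, 16 → 32 (×2 each step).
Putting it together: 36 trips, 32 stops.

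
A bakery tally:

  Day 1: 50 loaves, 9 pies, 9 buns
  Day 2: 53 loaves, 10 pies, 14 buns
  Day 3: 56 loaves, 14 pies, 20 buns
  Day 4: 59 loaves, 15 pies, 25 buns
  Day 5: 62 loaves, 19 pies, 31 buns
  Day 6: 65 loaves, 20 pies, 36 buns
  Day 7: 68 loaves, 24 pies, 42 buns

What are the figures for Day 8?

71 loaves, 25 pies, 47 buns

Loaves: +3 each step, so 50, 53, 56, 59, 62, 65, 68 → 71.
Pies: alternating steps +1, +4, +1, +4, …, so 9, 10, 14, 15, 19, 20, 24 → 25.
Buns: alternating steps +5, +6, +5, +6, …; 9, 14, 20, 25, 31, 36, 42 → 47.
So the next record is 71 loaves, 25 pies, 47 buns.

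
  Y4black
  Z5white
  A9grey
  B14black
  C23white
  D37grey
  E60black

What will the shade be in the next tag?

white

Letter goes Y, Z, A, B, C, D, E → F (letters move forward 1 place in the alphabet, wrapping Z→A).
Second component: 4, 5, 9, 14, 23, 37, 60 → 97 (each term is the sum of the two before it).
Shade: black, white, grey, black, white, grey, black → white (repeats black → white → grey).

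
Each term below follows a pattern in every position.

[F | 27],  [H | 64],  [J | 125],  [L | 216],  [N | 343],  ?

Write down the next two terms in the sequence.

[P | 512], [R | 729]

Letter: F, H, J, L, N → P → R (letters move forward 2 places in the alphabet).
Second value: 27, 64, 125, 216, 343 → 512 → 729 (perfect cubes: 3³, 4³, 5³, …).
Putting the parts together: [P | 512] and then [R | 729].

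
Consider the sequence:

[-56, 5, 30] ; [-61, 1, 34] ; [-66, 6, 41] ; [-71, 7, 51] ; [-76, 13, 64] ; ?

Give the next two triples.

First part: −5 each step, so -56, -61, -66, -71, -76 → -81 → -86.
Second part: each term is the sum of the two before it; 5, 1, 6, 7, 13 → 20 → 33.
For the third part, differences are 4, 7, 10, … (increasing by 3 each time): 30, 34, 41, 51, 64 → 80 → 99.
Putting the parts together: [-81, 20, 80] and then [-86, 33, 99].

[-81, 20, 80], [-86, 33, 99]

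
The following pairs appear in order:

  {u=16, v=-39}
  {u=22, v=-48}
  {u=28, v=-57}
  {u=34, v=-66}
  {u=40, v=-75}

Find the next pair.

U goes 16, 22, 28, 34, 40 → 46 (+6 each step).
V: −9 each step, so -39, -48, -57, -66, -75 → -84.
So the next pair is {u=46, v=-84}.

{u=46, v=-84}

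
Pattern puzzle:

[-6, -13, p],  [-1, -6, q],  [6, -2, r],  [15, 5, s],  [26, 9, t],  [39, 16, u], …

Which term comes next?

For the first coordinate, differences are 5, 7, 9, … (increasing by 2 each time): -6, -1, 6, 15, 26, 39 → 54.
Second coordinate: -13, -6, -2, 5, 9, 16 → 20 (alternating steps +7, +4, +7, +4, …).
Letter: p, q, r, s, t, u → v (letters move forward 1 place in the alphabet).
Putting it together: [54, 20, v].

[54, 20, v]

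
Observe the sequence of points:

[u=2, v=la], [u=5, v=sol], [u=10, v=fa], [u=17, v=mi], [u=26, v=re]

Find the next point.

U: differences are 3, 5, 7, … (increasing by 2 each time); 2, 5, 10, 17, 26 → 37.
V: runs backward through the solfège scale do→ti; la, sol, fa, mi, re → do.
Putting it together: [u=37, v=do].

[u=37, v=do]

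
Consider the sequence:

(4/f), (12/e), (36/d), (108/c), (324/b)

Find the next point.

For the first coordinate, ×3 each step: 4, 12, 36, 108, 324 → 972.
Letter goes f, e, d, c, b → a (letters move back 1 place in the alphabet).
Combining the parts gives (972/a).

(972/a)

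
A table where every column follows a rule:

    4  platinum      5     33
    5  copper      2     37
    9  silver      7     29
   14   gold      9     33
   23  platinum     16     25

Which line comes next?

For the first component, each term is the sum of the two before it: 4, 5, 9, 14, 23 → 37.
For the metal, repeats platinum → copper → silver → gold: platinum, copper, silver, gold, platinum → copper.
Third component goes 5, 2, 7, 9, 16 → 25 (each term is the sum of the two before it).
Fourth component: 33, 37, 29, 33, 25 → 29 (alternating steps +4, −8, +4, −8, …).
Combining the parts gives 37  copper  25  29.

37  copper  25  29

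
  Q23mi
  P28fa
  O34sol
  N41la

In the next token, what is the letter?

M

For the letter, letters move back 1 place in the alphabet: Q, P, O, N → M.
Second component: 23, 28, 34, 41 → 49 (differences are 5, 6, 7, … (increasing by 1 each time)).
Note goes mi, fa, sol, la → ti (runs through the solfège scale do→ti).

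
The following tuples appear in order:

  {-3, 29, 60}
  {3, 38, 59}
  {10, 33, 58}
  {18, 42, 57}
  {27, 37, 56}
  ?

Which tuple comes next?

First value: differences are 6, 7, 8, … (increasing by 1 each time), so -3, 3, 10, 18, 27 → 37.
For the second value, alternating steps +9, −5, +9, −5, …: 29, 38, 33, 42, 37 → 46.
For the third value, −1 each step: 60, 59, 58, 57, 56 → 55.
Putting it together: {37, 46, 55}.

{37, 46, 55}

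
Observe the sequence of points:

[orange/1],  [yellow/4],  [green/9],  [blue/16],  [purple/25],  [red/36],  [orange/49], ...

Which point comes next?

[yellow/64]

Colour — repeats orange → yellow → green → blue → purple → red: orange, yellow, green, blue, purple, red, orange → yellow.
Second slot — perfect squares: 1², 2², 3², …: 1, 4, 9, 16, 25, 36, 49 → 64.
Combining the parts gives [yellow/64].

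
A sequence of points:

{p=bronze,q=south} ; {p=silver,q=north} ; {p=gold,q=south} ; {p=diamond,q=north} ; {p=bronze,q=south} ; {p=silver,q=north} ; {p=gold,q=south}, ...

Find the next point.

{p=diamond,q=north}

P: bronze, silver, gold, diamond, bronze, silver, gold → diamond (repeats bronze → silver → gold → diamond).
Q goes south, north, south, north, south, north, south → north (alternates south ↔ north).
Combining the parts gives {p=diamond,q=north}.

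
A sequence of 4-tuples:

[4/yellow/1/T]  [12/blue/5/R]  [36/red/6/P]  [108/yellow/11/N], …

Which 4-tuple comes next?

[324/blue/17/L]

For the first component, ×3 each step: 4, 12, 36, 108 → 324.
Colour: repeats yellow → blue → red; yellow, blue, red, yellow → blue.
Third component goes 1, 5, 6, 11 → 17 (each term is the sum of the two before it).
Letter: letters move back 2 places in the alphabet, so T, R, P, N → L.
Putting it together: [324/blue/17/L].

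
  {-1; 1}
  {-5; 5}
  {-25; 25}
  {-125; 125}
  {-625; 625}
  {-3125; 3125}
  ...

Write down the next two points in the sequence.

{-15625; 15625}, {-78125; 78125}

First slot: -1, -5, -25, -125, -625, -3125 → -15625 → -78125 (×5 each step).
For the second slot, always the negative of the first slot: 1, 5, 25, 125, 625, 3125 → 15625 → 78125.
Putting the parts together: {-15625; 15625} and then {-78125; 78125}.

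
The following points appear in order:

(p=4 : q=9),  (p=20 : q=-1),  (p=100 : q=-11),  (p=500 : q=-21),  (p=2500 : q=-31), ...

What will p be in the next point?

12500

P — ×5 each step: 4, 20, 100, 500, 2500 → 12500.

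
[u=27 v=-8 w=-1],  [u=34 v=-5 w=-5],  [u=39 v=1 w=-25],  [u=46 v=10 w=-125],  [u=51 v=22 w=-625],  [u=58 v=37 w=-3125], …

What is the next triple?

U: alternating steps +7, +5, +7, +5, …, so 27, 34, 39, 46, 51, 58 → 63.
V: differences are 3, 6, 9, … (increasing by 3 each time); -8, -5, 1, 10, 22, 37 → 55.
W goes -1, -5, -25, -125, -625, -3125 → -15625 (×5 each step).
So the next triple is [u=63 v=55 w=-15625].

[u=63 v=55 w=-15625]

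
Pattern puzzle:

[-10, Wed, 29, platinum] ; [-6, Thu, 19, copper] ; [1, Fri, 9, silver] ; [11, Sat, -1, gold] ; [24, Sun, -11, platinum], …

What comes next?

[40, Mon, -21, copper]

First value: differences are 4, 7, 10, … (increasing by 3 each time); -10, -6, 1, 11, 24 → 40.
Day goes Wed, Thu, Fri, Sat, Sun → Mon (runs through the weekdays Mon→Sun).
Third value goes 29, 19, 9, -1, -11 → -21 (−10 each step).
Metal: repeats platinum → copper → silver → gold, so platinum, copper, silver, gold, platinum → copper.
Combining the parts gives [40, Mon, -21, copper].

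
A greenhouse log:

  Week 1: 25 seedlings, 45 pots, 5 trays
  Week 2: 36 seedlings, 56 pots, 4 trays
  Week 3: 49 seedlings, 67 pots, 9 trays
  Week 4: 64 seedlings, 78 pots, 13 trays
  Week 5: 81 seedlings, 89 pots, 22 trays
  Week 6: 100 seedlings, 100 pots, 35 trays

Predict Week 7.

121 seedlings, 111 pots, 57 trays

Seedlings: perfect squares: 5², 6², 7², …, so 25, 36, 49, 64, 81, 100 → 121.
Pots: +11 each step; 45, 56, 67, 78, 89, 100 → 111.
Trays: each term is the sum of the two before it, so 5, 4, 9, 13, 22, 35 → 57.
Putting it together: 121 seedlings, 111 pots, 57 trays.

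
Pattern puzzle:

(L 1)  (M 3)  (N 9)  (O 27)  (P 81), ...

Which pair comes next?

Letter: letters move forward 1 place in the alphabet; L, M, N, O, P → Q.
Second coordinate: ×3 each step, so 1, 3, 9, 27, 81 → 243.
Combining the parts gives (Q 243).

(Q 243)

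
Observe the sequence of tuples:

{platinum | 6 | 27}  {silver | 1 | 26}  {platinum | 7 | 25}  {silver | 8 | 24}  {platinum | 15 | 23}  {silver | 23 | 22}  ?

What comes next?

{platinum | 38 | 21}

Metal: alternates platinum ↔ silver; platinum, silver, platinum, silver, platinum, silver → platinum.
Second value: 6, 1, 7, 8, 15, 23 → 38 (each term is the sum of the two before it).
Third value goes 27, 26, 25, 24, 23, 22 → 21 (−1 each step).
Combining the parts gives {platinum | 38 | 21}.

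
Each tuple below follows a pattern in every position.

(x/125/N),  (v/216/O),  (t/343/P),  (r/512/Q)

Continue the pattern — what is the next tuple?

First letter: letters move back 2 places in the alphabet, so x, v, t, r → p.
Second component — perfect cubes: 5³, 6³, 7³, …: 125, 216, 343, 512 → 729.
Second letter: letters move forward 1 place in the alphabet; N, O, P, Q → R.
Combining the parts gives (p/729/R).

(p/729/R)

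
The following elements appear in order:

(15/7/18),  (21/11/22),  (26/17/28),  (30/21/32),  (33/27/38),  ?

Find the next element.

For the first part, differences are 6, 5, 4, … (decreasing by 1 each time): 15, 21, 26, 30, 33 → 35.
Second part: 7, 11, 17, 21, 27 → 31 (alternating steps +4, +6, +4, +6, …).
Third part — always 11 more than the second part: 18, 22, 28, 32, 38 → 42.
So the next element is (35/31/42).

(35/31/42)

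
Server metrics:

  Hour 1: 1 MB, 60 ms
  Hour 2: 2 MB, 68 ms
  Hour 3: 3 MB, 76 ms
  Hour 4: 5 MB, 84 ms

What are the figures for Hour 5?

MB — each term is the sum of the two before it: 1, 2, 3, 5 → 8.
Ms: +8 each step, so 60, 68, 76, 84 → 92.
So the next line is 8 MB, 92 ms.

8 MB, 92 ms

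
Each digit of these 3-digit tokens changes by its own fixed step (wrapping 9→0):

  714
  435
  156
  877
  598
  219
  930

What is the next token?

First digit: −3 each step, mod 10, so 7, 4, 1, 8, 5, 2, 9 → 6.
Second digit: +2 each step, mod 10, so 1, 3, 5, 7, 9, 1, 3 → 5.
Third digit: 4, 5, 6, 7, 8, 9, 0 → 1 (+1 each step, mod 10).
So the next token is 651.

651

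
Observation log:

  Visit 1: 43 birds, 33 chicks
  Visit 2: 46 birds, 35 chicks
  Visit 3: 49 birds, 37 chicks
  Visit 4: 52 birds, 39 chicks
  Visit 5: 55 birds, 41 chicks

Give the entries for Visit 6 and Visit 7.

58 birds, 43 chicks; 61 birds, 45 chicks

Birds goes 43, 46, 49, 52, 55 → 58 → 61 (+3 each step).
Chicks goes 33, 35, 37, 39, 41 → 43 → 45 (+2 each step).
So the next two records are 58 birds, 43 chicks and 61 birds, 45 chicks.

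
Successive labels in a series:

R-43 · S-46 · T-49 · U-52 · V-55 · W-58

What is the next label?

X-61

Letter: letters move forward 1 place in the alphabet, so R, S, T, U, V, W → X.
Second component — +3 each step: 43, 46, 49, 52, 55, 58 → 61.
So the next label is X-61.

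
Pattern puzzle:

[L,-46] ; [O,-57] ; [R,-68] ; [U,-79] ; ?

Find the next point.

Letter: L, O, R, U → X (letters move forward 3 places in the alphabet).
Second value: −11 each step; -46, -57, -68, -79 → -90.
So the next point is [X,-90].

[X,-90]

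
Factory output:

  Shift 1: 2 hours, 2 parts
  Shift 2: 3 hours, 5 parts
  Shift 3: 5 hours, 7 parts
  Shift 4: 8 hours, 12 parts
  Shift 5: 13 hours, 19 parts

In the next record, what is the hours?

21

For the hours, each term is the sum of the two before it: 2, 3, 5, 8, 13 → 21.
Parts: each term is the sum of the two before it; 2, 5, 7, 12, 19 → 31.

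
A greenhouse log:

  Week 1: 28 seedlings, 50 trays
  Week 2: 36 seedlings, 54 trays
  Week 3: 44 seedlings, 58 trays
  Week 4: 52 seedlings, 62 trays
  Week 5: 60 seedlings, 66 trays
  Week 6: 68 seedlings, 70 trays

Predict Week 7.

Seedlings: +8 each step; 28, 36, 44, 52, 60, 68 → 76.
Trays: +4 each step, so 50, 54, 58, 62, 66, 70 → 74.
Putting it together: 76 seedlings, 74 trays.

76 seedlings, 74 trays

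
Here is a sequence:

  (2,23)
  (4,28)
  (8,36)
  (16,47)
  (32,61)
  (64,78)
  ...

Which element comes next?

(128,98)

First entry — ×2 each step: 2, 4, 8, 16, 32, 64 → 128.
Second entry goes 23, 28, 36, 47, 61, 78 → 98 (differences are 5, 8, 11, … (increasing by 3 each time)).
Putting it together: (128,98).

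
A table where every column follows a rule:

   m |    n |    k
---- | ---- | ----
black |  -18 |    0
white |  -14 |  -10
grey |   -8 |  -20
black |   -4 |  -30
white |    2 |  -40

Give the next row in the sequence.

grey  6  -50

For the column m, repeats black → white → grey: black, white, grey, black, white → grey.
Column n: alternating steps +4, +6, +4, +6, …; -18, -14, -8, -4, 2 → 6.
Column k goes 0, -10, -20, -30, -40 → -50 (−10 each step).
So the next row is grey  6  -50.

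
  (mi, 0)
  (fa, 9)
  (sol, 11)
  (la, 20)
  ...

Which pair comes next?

(ti, 22)

Note: runs through the solfège scale do→ti; mi, fa, sol, la → ti.
Second slot — alternating steps +9, +2, +9, +2, …: 0, 9, 11, 20 → 22.
Putting it together: (ti, 22).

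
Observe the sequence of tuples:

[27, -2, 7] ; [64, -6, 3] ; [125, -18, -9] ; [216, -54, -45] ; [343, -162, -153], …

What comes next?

First slot — perfect cubes: 3³, 4³, 5³, …: 27, 64, 125, 216, 343 → 512.
Second slot: ×3 each step, so -2, -6, -18, -54, -162 → -486.
Third slot — always 9 more than the second slot: 7, 3, -9, -45, -153 → -477.
Putting it together: [512, -486, -477].

[512, -486, -477]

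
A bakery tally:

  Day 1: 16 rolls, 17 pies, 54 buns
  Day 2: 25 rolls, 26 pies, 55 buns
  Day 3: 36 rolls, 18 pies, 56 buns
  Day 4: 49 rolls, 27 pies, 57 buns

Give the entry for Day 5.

64 rolls, 19 pies, 58 buns

Rolls: 16, 25, 36, 49 → 64 (perfect squares: 4², 5², 6², …).
For the pies, alternating steps +9, −8, +9, −8, …: 17, 26, 18, 27 → 19.
Buns: +1 each step, so 54, 55, 56, 57 → 58.
Putting it together: 64 rolls, 19 pies, 58 buns.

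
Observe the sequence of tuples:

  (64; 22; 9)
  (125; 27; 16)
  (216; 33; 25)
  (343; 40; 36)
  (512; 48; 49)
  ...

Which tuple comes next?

(729; 57; 64)

First entry: perfect cubes: 4³, 5³, 6³, …, so 64, 125, 216, 343, 512 → 729.
Second entry goes 22, 27, 33, 40, 48 → 57 (differences are 5, 6, 7, … (increasing by 1 each time)).
Third entry goes 9, 16, 25, 36, 49 → 64 (perfect squares: 3², 4², 5², …).
Combining the parts gives (729; 57; 64).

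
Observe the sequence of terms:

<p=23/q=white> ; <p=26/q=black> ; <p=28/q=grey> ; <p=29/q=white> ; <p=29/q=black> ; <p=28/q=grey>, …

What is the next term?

P: differences are 3, 2, 1, … (decreasing by 1 each time); 23, 26, 28, 29, 29, 28 → 26.
For the q, repeats white → black → grey: white, black, grey, white, black, grey → white.
Putting it together: <p=26/q=white>.

<p=26/q=white>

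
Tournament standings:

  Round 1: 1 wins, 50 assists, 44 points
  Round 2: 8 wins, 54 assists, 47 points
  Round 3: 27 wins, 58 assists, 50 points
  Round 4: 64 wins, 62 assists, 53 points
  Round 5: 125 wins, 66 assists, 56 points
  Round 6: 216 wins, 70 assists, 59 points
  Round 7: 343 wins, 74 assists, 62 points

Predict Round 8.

Wins goes 1, 8, 27, 64, 125, 216, 343 → 512 (perfect cubes: 1³, 2³, 3³, …).
Assists: 50, 54, 58, 62, 66, 70, 74 → 78 (+4 each step).
Points: +3 each step, so 44, 47, 50, 53, 56, 59, 62 → 65.
Putting it together: 512 wins, 78 assists, 65 points.

512 wins, 78 assists, 65 points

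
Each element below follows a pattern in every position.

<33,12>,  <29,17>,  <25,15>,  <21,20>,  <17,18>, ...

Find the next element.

<13,23>

For the first value, −4 each step: 33, 29, 25, 21, 17 → 13.
Second value — alternating steps +5, −2, +5, −2, …: 12, 17, 15, 20, 18 → 23.
Putting it together: <13,23>.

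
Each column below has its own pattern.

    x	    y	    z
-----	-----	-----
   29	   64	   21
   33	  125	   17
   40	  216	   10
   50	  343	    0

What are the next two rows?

63  512  -13; 79  729  -29

Column x goes 29, 33, 40, 50 → 63 → 79 (differences are 4, 7, 10, … (increasing by 3 each time)).
Column y — perfect cubes: 4³, 5³, 6³, …: 64, 125, 216, 343 → 512 → 729.
Column z: 21, 17, 10, 0 → -13 → -29 (together with the column x always sums to 50).
Putting the parts together: 63  512  -13 and then 79  729  -29.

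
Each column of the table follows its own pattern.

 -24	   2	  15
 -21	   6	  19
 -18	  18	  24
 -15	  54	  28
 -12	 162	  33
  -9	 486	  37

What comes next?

First component — +3 each step: -24, -21, -18, -15, -12, -9 → -6.
Second component goes 2, 6, 18, 54, 162, 486 → 1458 (×3 each step).
Third component: alternating steps +4, +5, +4, +5, …; 15, 19, 24, 28, 33, 37 → 42.
So the next line is -6  1458  42.

-6  1458  42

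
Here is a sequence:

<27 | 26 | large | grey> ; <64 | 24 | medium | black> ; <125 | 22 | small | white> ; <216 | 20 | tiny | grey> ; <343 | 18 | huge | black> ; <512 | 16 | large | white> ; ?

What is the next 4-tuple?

<729 | 14 | medium | grey>

First slot — perfect cubes: 3³, 4³, 5³, …: 27, 64, 125, 216, 343, 512 → 729.
Second slot: −2 each step, so 26, 24, 22, 20, 18, 16 → 14.
Size: large, medium, small, tiny, huge, large → medium (repeats large → medium → small → tiny → huge).
Shade goes grey, black, white, grey, black, white → grey (repeats grey → black → white).
Combining the parts gives <729 | 14 | medium | grey>.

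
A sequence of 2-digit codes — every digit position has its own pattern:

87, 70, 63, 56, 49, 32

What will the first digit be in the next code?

First digit: −1 each step, mod 10; 8, 7, 6, 5, 4, 3 → 2.

2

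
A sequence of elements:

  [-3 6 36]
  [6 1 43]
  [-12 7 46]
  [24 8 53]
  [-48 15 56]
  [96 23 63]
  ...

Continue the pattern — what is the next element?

First component: ×(-2) each step; -3, 6, -12, 24, -48, 96 → -192.
For the second component, each term is the sum of the two before it: 6, 1, 7, 8, 15, 23 → 38.
For the third component, alternating steps +7, +3, +7, +3, …: 36, 43, 46, 53, 56, 63 → 66.
Putting it together: [-192 38 66].

[-192 38 66]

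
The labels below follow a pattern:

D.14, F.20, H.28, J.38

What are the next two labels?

Letter — letters move forward 2 places in the alphabet: D, F, H, J → L → N.
Second component: differences are 6, 8, 10, … (increasing by 2 each time); 14, 20, 28, 38 → 50 → 64.
Putting the parts together: L.50 and then N.64.

L.50 then N.64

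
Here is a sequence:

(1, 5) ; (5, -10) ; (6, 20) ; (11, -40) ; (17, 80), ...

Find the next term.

(28, -160)

First entry — each term is the sum of the two before it: 1, 5, 6, 11, 17 → 28.
Second entry: ×(-2) each step, so 5, -10, 20, -40, 80 → -160.
Combining the parts gives (28, -160).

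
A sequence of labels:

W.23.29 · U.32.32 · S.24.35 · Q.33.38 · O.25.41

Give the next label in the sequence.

Letter: W, U, S, Q, O → M (letters move back 2 places in the alphabet).
For the second component, alternating steps +9, −8, +9, −8, …: 23, 32, 24, 33, 25 → 34.
Third component: +3 each step; 29, 32, 35, 38, 41 → 44.
So the next label is M.34.44.

M.34.44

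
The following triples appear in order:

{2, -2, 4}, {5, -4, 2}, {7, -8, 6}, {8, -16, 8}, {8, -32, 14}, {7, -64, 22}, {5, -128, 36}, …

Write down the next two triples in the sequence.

{2, -256, 58}, {-2, -512, 94}

First component: differences are 3, 2, 1, … (decreasing by 1 each time); 2, 5, 7, 8, 8, 7, 5 → 2 → -2.
Second component: ×2 each step, so -2, -4, -8, -16, -32, -64, -128 → -256 → -512.
For the third component, each term is the sum of the two before it: 4, 2, 6, 8, 14, 22, 36 → 58 → 94.
Putting the parts together: {2, -256, 58} and then {-2, -512, 94}.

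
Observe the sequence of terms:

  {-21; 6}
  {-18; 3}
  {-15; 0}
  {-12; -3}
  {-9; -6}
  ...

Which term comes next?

{-6; -9}

First value: +3 each step, so -21, -18, -15, -12, -9 → -6.
Second value: −3 each step, so 6, 3, 0, -3, -6 → -9.
Putting it together: {-6; -9}.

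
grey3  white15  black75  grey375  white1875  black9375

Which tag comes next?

grey46875

Shade goes grey, white, black, grey, white, black → grey (repeats grey → white → black).
Second component: ×5 each step; 3, 15, 75, 375, 1875, 9375 → 46875.
So the next tag is grey46875.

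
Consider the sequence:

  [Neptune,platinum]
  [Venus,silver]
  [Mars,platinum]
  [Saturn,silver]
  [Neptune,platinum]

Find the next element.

[Venus,silver]

For the planet, repeats Neptune → Venus → Mars → Saturn: Neptune, Venus, Mars, Saturn, Neptune → Venus.
Metal: platinum, silver, platinum, silver, platinum → silver (alternates platinum ↔ silver).
Combining the parts gives [Venus,silver].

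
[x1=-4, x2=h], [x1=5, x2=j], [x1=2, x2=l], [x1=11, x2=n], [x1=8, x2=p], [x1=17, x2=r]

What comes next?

X1 — alternating steps +9, −3, +9, −3, …: -4, 5, 2, 11, 8, 17 → 14.
X2: letters move forward 2 places in the alphabet, so h, j, l, n, p, r → t.
Putting it together: [x1=14, x2=t].

[x1=14, x2=t]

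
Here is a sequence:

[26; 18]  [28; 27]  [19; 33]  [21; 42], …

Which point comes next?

First part — alternating steps +2, −9, +2, −9, …: 26, 28, 19, 21 → 12.
Second part: 18, 27, 33, 42 → 48 (alternating steps +9, +6, +9, +6, …).
Combining the parts gives [12; 48].

[12; 48]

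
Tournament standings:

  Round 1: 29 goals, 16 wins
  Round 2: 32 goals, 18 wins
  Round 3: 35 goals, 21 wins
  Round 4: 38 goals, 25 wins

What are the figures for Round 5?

41 goals, 30 wins

Goals — +3 each step: 29, 32, 35, 38 → 41.
Wins: differences are 2, 3, 4, … (increasing by 1 each time), so 16, 18, 21, 25 → 30.
So the next record is 41 goals, 30 wins.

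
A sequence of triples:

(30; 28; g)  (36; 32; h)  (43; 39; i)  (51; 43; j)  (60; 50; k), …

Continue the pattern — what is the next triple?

(70; 54; l)

For the first component, differences are 6, 7, 8, … (increasing by 1 each time): 30, 36, 43, 51, 60 → 70.
Second component: 28, 32, 39, 43, 50 → 54 (alternating steps +4, +7, +4, +7, …).
Letter — letters move forward 1 place in the alphabet: g, h, i, j, k → l.
So the next triple is (70; 54; l).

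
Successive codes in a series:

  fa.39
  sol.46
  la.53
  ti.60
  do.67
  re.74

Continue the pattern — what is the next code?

Note: fa, sol, la, ti, do, re → mi (runs through the solfège scale do→ti).
Second component — +7 each step: 39, 46, 53, 60, 67, 74 → 81.
Putting it together: mi.81.

mi.81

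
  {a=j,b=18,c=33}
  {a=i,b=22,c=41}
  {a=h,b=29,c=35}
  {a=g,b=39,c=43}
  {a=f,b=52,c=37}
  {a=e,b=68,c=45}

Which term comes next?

A: letters move back 1 place in the alphabet, so j, i, h, g, f, e → d.
B: differences are 4, 7, 10, … (increasing by 3 each time), so 18, 22, 29, 39, 52, 68 → 87.
C goes 33, 41, 35, 43, 37, 45 → 39 (alternating steps +8, −6, +8, −6, …).
Combining the parts gives {a=d,b=87,c=39}.

{a=d,b=87,c=39}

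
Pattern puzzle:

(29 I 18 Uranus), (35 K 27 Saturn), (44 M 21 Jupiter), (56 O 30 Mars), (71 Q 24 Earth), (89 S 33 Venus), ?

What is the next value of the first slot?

110

First slot: differences are 6, 9, 12, … (increasing by 3 each time), so 29, 35, 44, 56, 71, 89 → 110.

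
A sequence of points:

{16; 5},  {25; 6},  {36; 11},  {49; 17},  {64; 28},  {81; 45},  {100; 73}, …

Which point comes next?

{121; 118}

First coordinate: perfect squares: 4², 5², 6², …; 16, 25, 36, 49, 64, 81, 100 → 121.
Second coordinate: 5, 6, 11, 17, 28, 45, 73 → 118 (each term is the sum of the two before it).
Putting it together: {121; 118}.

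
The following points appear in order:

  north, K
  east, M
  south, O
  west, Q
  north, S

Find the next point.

east, U

Direction: repeats north → east → south → west, so north, east, south, west, north → east.
Letter: letters move forward 2 places in the alphabet; K, M, O, Q, S → U.
Combining the parts gives east, U.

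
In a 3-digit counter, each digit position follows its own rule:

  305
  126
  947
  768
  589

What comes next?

First digit — −2 each step, mod 10: 3, 1, 9, 7, 5 → 3.
Second digit: 0, 2, 4, 6, 8 → 0 (+2 each step, mod 10).
Third digit: +1 each step, mod 10; 5, 6, 7, 8, 9 → 0.
Putting it together: 300.

300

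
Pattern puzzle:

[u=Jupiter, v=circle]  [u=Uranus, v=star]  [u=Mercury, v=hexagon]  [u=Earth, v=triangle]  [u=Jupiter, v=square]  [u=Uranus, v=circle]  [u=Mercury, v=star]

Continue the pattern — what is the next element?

U: repeats Jupiter → Uranus → Mercury → Earth, so Jupiter, Uranus, Mercury, Earth, Jupiter, Uranus, Mercury → Earth.
For the v, repeats circle → star → hexagon → triangle → square: circle, star, hexagon, triangle, square, circle, star → hexagon.
Combining the parts gives [u=Earth, v=hexagon].

[u=Earth, v=hexagon]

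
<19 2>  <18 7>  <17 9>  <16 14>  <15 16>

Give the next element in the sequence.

<14 21>

First entry — −1 each step: 19, 18, 17, 16, 15 → 14.
For the second entry, alternating steps +5, +2, +5, +2, …: 2, 7, 9, 14, 16 → 21.
Putting it together: <14 21>.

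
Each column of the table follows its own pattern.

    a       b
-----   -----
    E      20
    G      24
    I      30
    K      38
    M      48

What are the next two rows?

O  60; Q  74

Column a: letters move forward 2 places in the alphabet, so E, G, I, K, M → O → Q.
Column b goes 20, 24, 30, 38, 48 → 60 → 74 (differences are 4, 6, 8, … (increasing by 2 each time)).
So the next two rows are O  60 and Q  74.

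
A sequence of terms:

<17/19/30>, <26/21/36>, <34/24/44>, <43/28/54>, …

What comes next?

First component — alternating steps +9, +8, +9, +8, …: 17, 26, 34, 43 → 51.
Second component: differences are 2, 3, 4, … (increasing by 1 each time), so 19, 21, 24, 28 → 33.
Third component: differences are 6, 8, 10, … (increasing by 2 each time); 30, 36, 44, 54 → 66.
So the next term is <51/33/66>.

<51/33/66>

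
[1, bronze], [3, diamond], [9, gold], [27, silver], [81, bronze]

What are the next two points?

First entry goes 1, 3, 9, 27, 81 → 243 → 729 (×3 each step).
Rank: bronze, diamond, gold, silver, bronze → diamond → gold (repeats bronze → diamond → gold → silver).
Putting the parts together: [243, diamond] and then [729, gold].

[243, diamond], [729, gold]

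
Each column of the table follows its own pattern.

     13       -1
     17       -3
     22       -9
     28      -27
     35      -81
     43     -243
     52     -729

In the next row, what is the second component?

-2187

Second component: ×3 each step; -1, -3, -9, -27, -81, -243, -729 → -2187.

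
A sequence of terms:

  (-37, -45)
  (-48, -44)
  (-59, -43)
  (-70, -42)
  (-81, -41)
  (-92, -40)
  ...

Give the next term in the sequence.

(-103, -39)

First coordinate — −11 each step: -37, -48, -59, -70, -81, -92 → -103.
Second coordinate: -45, -44, -43, -42, -41, -40 → -39 (+1 each step).
Combining the parts gives (-103, -39).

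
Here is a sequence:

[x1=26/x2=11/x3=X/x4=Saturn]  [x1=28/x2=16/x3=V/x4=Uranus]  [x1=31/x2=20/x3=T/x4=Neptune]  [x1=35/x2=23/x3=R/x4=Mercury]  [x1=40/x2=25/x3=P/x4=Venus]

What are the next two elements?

X1: differences are 2, 3, 4, … (increasing by 1 each time); 26, 28, 31, 35, 40 → 46 → 53.
X2: 11, 16, 20, 23, 25 → 26 → 26 (differences are 5, 4, 3, … (decreasing by 1 each time)).
X3 — letters move back 2 places in the alphabet: X, V, T, R, P → N → L.
For the x4, runs through the planets Mercury→Neptune: Saturn, Uranus, Neptune, Mercury, Venus → Earth → Mars.
So the next two elements are [x1=46/x2=26/x3=N/x4=Earth] and [x1=53/x2=26/x3=L/x4=Mars].

[x1=46/x2=26/x3=N/x4=Earth], [x1=53/x2=26/x3=L/x4=Mars]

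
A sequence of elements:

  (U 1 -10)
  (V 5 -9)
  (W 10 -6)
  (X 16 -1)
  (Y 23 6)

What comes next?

Letter — letters move forward 1 place in the alphabet: U, V, W, X, Y → Z.
For the second part, differences are 4, 5, 6, … (increasing by 1 each time): 1, 5, 10, 16, 23 → 31.
Third part goes -10, -9, -6, -1, 6 → 15 (differences are 1, 3, 5, … (increasing by 2 each time)).
Combining the parts gives (Z 31 15).

(Z 31 15)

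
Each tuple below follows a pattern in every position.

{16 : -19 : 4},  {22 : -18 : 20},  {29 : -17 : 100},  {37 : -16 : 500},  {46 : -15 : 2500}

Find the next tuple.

First value: differences are 6, 7, 8, … (increasing by 1 each time); 16, 22, 29, 37, 46 → 56.
Second value: -19, -18, -17, -16, -15 → -14 (+1 each step).
Third value: ×5 each step, so 4, 20, 100, 500, 2500 → 12500.
So the next tuple is {56 : -14 : 12500}.

{56 : -14 : 12500}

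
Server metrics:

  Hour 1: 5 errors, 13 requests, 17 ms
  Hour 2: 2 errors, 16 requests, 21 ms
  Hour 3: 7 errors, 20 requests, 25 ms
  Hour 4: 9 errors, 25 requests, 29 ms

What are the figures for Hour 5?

16 errors, 31 requests, 33 ms

Errors: each term is the sum of the two before it, so 5, 2, 7, 9 → 16.
Requests goes 13, 16, 20, 25 → 31 (differences are 3, 4, 5, … (increasing by 1 each time)).
Ms: +4 each step, so 17, 21, 25, 29 → 33.
Putting it together: 16 errors, 31 requests, 33 ms.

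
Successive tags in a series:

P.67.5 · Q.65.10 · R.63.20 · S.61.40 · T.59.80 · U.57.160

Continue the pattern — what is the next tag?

V.55.320

Letter goes P, Q, R, S, T, U → V (letters move forward 1 place in the alphabet).
For the second component, −2 each step: 67, 65, 63, 61, 59, 57 → 55.
For the third component, ×2 each step: 5, 10, 20, 40, 80, 160 → 320.
So the next tag is V.55.320.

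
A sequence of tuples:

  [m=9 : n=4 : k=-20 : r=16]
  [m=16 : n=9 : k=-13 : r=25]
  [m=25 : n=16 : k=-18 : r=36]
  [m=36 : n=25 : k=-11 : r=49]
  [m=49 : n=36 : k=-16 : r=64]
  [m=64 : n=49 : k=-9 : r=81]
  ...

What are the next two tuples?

M: 9, 16, 25, 36, 49, 64 → 81 → 100 (perfect squares: 3², 4², 5², …).
For the n, perfect squares: 2², 3², 4², …: 4, 9, 16, 25, 36, 49 → 64 → 81.
K: alternating steps +7, −5, +7, −5, …; -20, -13, -18, -11, -16, -9 → -14 → -7.
R: 16, 25, 36, 49, 64, 81 → 100 → 121 (perfect squares: 4², 5², 6², …).
So the next two tuples are [m=81 : n=64 : k=-14 : r=100] and [m=100 : n=81 : k=-7 : r=121].

[m=81 : n=64 : k=-14 : r=100], [m=100 : n=81 : k=-7 : r=121]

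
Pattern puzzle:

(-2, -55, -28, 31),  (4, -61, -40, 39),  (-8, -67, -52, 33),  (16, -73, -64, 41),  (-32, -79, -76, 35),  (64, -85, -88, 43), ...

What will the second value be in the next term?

Second value: -55, -61, -67, -73, -79, -85 → -91 (−6 each step).

-91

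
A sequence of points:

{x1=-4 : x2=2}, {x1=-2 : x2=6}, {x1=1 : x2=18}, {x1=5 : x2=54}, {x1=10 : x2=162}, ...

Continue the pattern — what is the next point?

{x1=16 : x2=486}

X1: differences are 2, 3, 4, … (increasing by 1 each time); -4, -2, 1, 5, 10 → 16.
X2: ×3 each step, so 2, 6, 18, 54, 162 → 486.
So the next point is {x1=16 : x2=486}.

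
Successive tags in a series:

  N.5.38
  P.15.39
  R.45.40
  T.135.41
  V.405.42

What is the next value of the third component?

Third component — +1 each step: 38, 39, 40, 41, 42 → 43.

43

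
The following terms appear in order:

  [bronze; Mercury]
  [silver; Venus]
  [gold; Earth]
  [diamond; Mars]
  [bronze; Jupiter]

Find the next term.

[silver; Saturn]

Rank: repeats bronze → silver → gold → diamond, so bronze, silver, gold, diamond, bronze → silver.
For the planet, runs through the planets Mercury→Neptune: Mercury, Venus, Earth, Mars, Jupiter → Saturn.
Combining the parts gives [silver; Saturn].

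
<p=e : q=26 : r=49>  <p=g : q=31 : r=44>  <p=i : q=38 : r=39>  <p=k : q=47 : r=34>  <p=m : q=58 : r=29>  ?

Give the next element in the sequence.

For the p, letters move forward 2 places in the alphabet: e, g, i, k, m → o.
Q goes 26, 31, 38, 47, 58 → 71 (differences are 5, 7, 9, … (increasing by 2 each time)).
R — −5 each step: 49, 44, 39, 34, 29 → 24.
Combining the parts gives <p=o : q=71 : r=24>.

<p=o : q=71 : r=24>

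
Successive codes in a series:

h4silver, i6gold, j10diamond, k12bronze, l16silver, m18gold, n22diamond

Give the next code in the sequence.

Letter: letters move forward 1 place in the alphabet, so h, i, j, k, l, m, n → o.
For the second component, alternating steps +2, +4, +2, +4, …: 4, 6, 10, 12, 16, 18, 22 → 24.
Rank: silver, gold, diamond, bronze, silver, gold, diamond → bronze (repeats silver → gold → diamond → bronze).
So the next code is o24bronze.

o24bronze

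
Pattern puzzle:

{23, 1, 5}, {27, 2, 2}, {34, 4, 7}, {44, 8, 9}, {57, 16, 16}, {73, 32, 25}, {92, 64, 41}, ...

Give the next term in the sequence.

{114, 128, 66}

First slot: differences are 4, 7, 10, … (increasing by 3 each time); 23, 27, 34, 44, 57, 73, 92 → 114.
For the second slot, ×2 each step: 1, 2, 4, 8, 16, 32, 64 → 128.
Third slot: each term is the sum of the two before it; 5, 2, 7, 9, 16, 25, 41 → 66.
Combining the parts gives {114, 128, 66}.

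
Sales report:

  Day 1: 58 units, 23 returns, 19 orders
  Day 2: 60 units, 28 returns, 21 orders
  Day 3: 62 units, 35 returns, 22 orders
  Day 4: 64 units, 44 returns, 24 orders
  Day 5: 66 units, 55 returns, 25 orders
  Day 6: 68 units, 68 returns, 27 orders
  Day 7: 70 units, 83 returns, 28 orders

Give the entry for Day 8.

Units — +2 each step: 58, 60, 62, 64, 66, 68, 70 → 72.
Returns — differences are 5, 7, 9, … (increasing by 2 each time): 23, 28, 35, 44, 55, 68, 83 → 100.
Orders goes 19, 21, 22, 24, 25, 27, 28 → 30 (alternating steps +2, +1, +2, +1, …).
Combining the parts gives 72 units, 100 returns, 30 orders.

72 units, 100 returns, 30 orders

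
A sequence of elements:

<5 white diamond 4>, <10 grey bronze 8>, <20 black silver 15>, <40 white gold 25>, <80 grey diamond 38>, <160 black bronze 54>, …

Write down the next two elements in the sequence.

<320 white silver 73>, <640 grey gold 95>

First value goes 5, 10, 20, 40, 80, 160 → 320 → 640 (×2 each step).
Shade: repeats white → grey → black; white, grey, black, white, grey, black → white → grey.
Rank — repeats diamond → bronze → silver → gold: diamond, bronze, silver, gold, diamond, bronze → silver → gold.
Fourth value — differences are 4, 7, 10, … (increasing by 3 each time): 4, 8, 15, 25, 38, 54 → 73 → 95.
Putting the parts together: <320 white silver 73> and then <640 grey gold 95>.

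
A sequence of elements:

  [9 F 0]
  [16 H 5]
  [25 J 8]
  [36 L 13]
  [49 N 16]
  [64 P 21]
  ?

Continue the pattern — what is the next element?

For the first component, perfect squares: 3², 4², 5², …: 9, 16, 25, 36, 49, 64 → 81.
Letter: letters move forward 2 places in the alphabet, so F, H, J, L, N, P → R.
Third component goes 0, 5, 8, 13, 16, 21 → 24 (alternating steps +5, +3, +5, +3, …).
So the next element is [81 R 24].

[81 R 24]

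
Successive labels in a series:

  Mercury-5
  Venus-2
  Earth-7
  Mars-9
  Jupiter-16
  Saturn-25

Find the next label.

Uranus-41

Planet: Mercury, Venus, Earth, Mars, Jupiter, Saturn → Uranus (runs through the planets Mercury→Neptune).
Second component: each term is the sum of the two before it; 5, 2, 7, 9, 16, 25 → 41.
Putting it together: Uranus-41.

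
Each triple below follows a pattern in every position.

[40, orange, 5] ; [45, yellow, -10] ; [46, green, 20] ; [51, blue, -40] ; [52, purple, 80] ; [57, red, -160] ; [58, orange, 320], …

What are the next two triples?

[63, yellow, -640], [64, green, 1280]

First part: 40, 45, 46, 51, 52, 57, 58 → 63 → 64 (alternating steps +5, +1, +5, +1, …).
Colour — repeats orange → yellow → green → blue → purple → red: orange, yellow, green, blue, purple, red, orange → yellow → green.
Third part goes 5, -10, 20, -40, 80, -160, 320 → -640 → 1280 (×(-2) each step).
Putting the parts together: [63, yellow, -640] and then [64, green, 1280].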